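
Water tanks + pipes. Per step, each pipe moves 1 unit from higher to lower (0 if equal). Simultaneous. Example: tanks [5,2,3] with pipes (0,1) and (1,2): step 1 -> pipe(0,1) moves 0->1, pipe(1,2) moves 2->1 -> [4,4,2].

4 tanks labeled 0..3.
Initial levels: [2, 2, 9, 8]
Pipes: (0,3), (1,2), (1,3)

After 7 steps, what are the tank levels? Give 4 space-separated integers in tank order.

Step 1: flows [3->0,2->1,3->1] -> levels [3 4 8 6]
Step 2: flows [3->0,2->1,3->1] -> levels [4 6 7 4]
Step 3: flows [0=3,2->1,1->3] -> levels [4 6 6 5]
Step 4: flows [3->0,1=2,1->3] -> levels [5 5 6 5]
Step 5: flows [0=3,2->1,1=3] -> levels [5 6 5 5]
Step 6: flows [0=3,1->2,1->3] -> levels [5 4 6 6]
Step 7: flows [3->0,2->1,3->1] -> levels [6 6 5 4]

Answer: 6 6 5 4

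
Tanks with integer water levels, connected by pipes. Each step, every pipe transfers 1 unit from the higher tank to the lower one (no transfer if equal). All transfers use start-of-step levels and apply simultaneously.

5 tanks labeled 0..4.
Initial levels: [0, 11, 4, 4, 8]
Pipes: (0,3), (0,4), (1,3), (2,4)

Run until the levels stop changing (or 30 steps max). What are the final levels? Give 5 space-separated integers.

Step 1: flows [3->0,4->0,1->3,4->2] -> levels [2 10 5 4 6]
Step 2: flows [3->0,4->0,1->3,4->2] -> levels [4 9 6 4 4]
Step 3: flows [0=3,0=4,1->3,2->4] -> levels [4 8 5 5 5]
Step 4: flows [3->0,4->0,1->3,2=4] -> levels [6 7 5 5 4]
Step 5: flows [0->3,0->4,1->3,2->4] -> levels [4 6 4 7 6]
Step 6: flows [3->0,4->0,3->1,4->2] -> levels [6 7 5 5 4]
  -> period-2 cycle: step 6 state = step 4 state; never stabilizes
  -> state at step 30: (30-4) mod 2 = 0, same as step 4 -> [6 7 5 5 4]

Answer: 6 7 5 5 4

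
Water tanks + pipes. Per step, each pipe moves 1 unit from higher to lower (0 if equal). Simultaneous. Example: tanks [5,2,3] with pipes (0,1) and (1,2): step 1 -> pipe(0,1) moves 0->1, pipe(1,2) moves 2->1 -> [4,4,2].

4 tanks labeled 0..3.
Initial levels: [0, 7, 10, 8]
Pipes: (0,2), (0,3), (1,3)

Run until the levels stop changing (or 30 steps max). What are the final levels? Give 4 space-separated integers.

Step 1: flows [2->0,3->0,3->1] -> levels [2 8 9 6]
Step 2: flows [2->0,3->0,1->3] -> levels [4 7 8 6]
Step 3: flows [2->0,3->0,1->3] -> levels [6 6 7 6]
Step 4: flows [2->0,0=3,1=3] -> levels [7 6 6 6]
Step 5: flows [0->2,0->3,1=3] -> levels [5 6 7 7]
Step 6: flows [2->0,3->0,3->1] -> levels [7 7 6 5]
Step 7: flows [0->2,0->3,1->3] -> levels [5 6 7 7]
  -> period-2 cycle: step 7 state = step 5 state; never stabilizes
  -> state at step 30: (30-5) mod 2 = 1, same as step 6 -> [7 7 6 5]

Answer: 7 7 6 5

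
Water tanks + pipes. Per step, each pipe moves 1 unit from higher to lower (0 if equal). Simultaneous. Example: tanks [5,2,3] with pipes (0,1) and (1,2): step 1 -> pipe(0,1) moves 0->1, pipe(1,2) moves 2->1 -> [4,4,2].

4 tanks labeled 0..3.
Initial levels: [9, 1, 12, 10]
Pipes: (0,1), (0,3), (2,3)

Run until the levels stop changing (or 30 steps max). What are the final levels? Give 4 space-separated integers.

Step 1: flows [0->1,3->0,2->3] -> levels [9 2 11 10]
Step 2: flows [0->1,3->0,2->3] -> levels [9 3 10 10]
Step 3: flows [0->1,3->0,2=3] -> levels [9 4 10 9]
Step 4: flows [0->1,0=3,2->3] -> levels [8 5 9 10]
Step 5: flows [0->1,3->0,3->2] -> levels [8 6 10 8]
Step 6: flows [0->1,0=3,2->3] -> levels [7 7 9 9]
Step 7: flows [0=1,3->0,2=3] -> levels [8 7 9 8]
Step 8: flows [0->1,0=3,2->3] -> levels [7 8 8 9]
Step 9: flows [1->0,3->0,3->2] -> levels [9 7 9 7]
Step 10: flows [0->1,0->3,2->3] -> levels [7 8 8 9]
  -> period-2 cycle: step 10 state = step 8 state; never stabilizes
  -> state at step 30: (30-8) mod 2 = 0, same as step 8 -> [7 8 8 9]

Answer: 7 8 8 9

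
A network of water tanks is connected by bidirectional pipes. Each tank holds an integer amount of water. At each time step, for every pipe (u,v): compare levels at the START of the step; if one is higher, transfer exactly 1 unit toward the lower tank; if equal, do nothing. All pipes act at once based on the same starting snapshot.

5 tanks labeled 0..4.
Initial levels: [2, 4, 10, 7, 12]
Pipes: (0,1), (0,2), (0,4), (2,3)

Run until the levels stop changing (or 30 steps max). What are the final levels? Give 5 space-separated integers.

Step 1: flows [1->0,2->0,4->0,2->3] -> levels [5 3 8 8 11]
Step 2: flows [0->1,2->0,4->0,2=3] -> levels [6 4 7 8 10]
Step 3: flows [0->1,2->0,4->0,3->2] -> levels [7 5 7 7 9]
Step 4: flows [0->1,0=2,4->0,2=3] -> levels [7 6 7 7 8]
Step 5: flows [0->1,0=2,4->0,2=3] -> levels [7 7 7 7 7]
Step 6: flows [0=1,0=2,0=4,2=3] -> levels [7 7 7 7 7]
  -> stable (no change)

Answer: 7 7 7 7 7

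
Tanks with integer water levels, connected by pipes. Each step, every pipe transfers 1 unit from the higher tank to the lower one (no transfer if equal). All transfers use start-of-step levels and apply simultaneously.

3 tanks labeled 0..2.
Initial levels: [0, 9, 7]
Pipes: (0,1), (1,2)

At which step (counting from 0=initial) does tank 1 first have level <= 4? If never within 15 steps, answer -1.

Step 1: flows [1->0,1->2] -> levels [1 7 8]
Step 2: flows [1->0,2->1] -> levels [2 7 7]
Step 3: flows [1->0,1=2] -> levels [3 6 7]
Step 4: flows [1->0,2->1] -> levels [4 6 6]
Step 5: flows [1->0,1=2] -> levels [5 5 6]
Step 6: flows [0=1,2->1] -> levels [5 6 5]
Step 7: flows [1->0,1->2] -> levels [6 4 6]
Tank 1 first reaches <=4 at step 7

Answer: 7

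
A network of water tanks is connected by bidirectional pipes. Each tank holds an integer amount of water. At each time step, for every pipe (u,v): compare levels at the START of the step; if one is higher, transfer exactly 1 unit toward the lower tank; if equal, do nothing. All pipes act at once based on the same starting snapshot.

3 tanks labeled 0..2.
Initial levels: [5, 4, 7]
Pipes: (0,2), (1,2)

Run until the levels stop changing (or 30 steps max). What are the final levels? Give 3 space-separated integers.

Step 1: flows [2->0,2->1] -> levels [6 5 5]
Step 2: flows [0->2,1=2] -> levels [5 5 6]
Step 3: flows [2->0,2->1] -> levels [6 6 4]
Step 4: flows [0->2,1->2] -> levels [5 5 6]
  -> period-2 cycle: step 4 state = step 2 state; never stabilizes
  -> state at step 30: (30-2) mod 2 = 0, same as step 2 -> [5 5 6]

Answer: 5 5 6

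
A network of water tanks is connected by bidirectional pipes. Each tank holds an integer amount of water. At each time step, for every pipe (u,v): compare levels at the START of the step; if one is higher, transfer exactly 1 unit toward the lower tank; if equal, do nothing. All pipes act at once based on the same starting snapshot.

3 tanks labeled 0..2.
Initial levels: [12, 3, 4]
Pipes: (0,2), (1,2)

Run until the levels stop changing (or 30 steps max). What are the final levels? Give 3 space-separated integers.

Answer: 6 6 7

Derivation:
Step 1: flows [0->2,2->1] -> levels [11 4 4]
Step 2: flows [0->2,1=2] -> levels [10 4 5]
Step 3: flows [0->2,2->1] -> levels [9 5 5]
Step 4: flows [0->2,1=2] -> levels [8 5 6]
Step 5: flows [0->2,2->1] -> levels [7 6 6]
Step 6: flows [0->2,1=2] -> levels [6 6 7]
Step 7: flows [2->0,2->1] -> levels [7 7 5]
Step 8: flows [0->2,1->2] -> levels [6 6 7]
  -> period-2 cycle: step 8 state = step 6 state; never stabilizes
  -> state at step 30: (30-6) mod 2 = 0, same as step 6 -> [6 6 7]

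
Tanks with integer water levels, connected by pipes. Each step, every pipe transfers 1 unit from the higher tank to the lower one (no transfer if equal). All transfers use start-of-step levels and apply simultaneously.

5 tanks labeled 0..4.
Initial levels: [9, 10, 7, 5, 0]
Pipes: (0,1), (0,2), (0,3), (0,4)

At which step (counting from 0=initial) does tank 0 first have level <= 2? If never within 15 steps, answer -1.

Answer: -1

Derivation:
Step 1: flows [1->0,0->2,0->3,0->4] -> levels [7 9 8 6 1]
Step 2: flows [1->0,2->0,0->3,0->4] -> levels [7 8 7 7 2]
Step 3: flows [1->0,0=2,0=3,0->4] -> levels [7 7 7 7 3]
Step 4: flows [0=1,0=2,0=3,0->4] -> levels [6 7 7 7 4]
Step 5: flows [1->0,2->0,3->0,0->4] -> levels [8 6 6 6 5]
Step 6: flows [0->1,0->2,0->3,0->4] -> levels [4 7 7 7 6]
Step 7: flows [1->0,2->0,3->0,4->0] -> levels [8 6 6 6 5]
  -> period-2 cycle (repeats step 5); tank 0 never drops to <=2
Tank 0 never reaches <=2 within 15 steps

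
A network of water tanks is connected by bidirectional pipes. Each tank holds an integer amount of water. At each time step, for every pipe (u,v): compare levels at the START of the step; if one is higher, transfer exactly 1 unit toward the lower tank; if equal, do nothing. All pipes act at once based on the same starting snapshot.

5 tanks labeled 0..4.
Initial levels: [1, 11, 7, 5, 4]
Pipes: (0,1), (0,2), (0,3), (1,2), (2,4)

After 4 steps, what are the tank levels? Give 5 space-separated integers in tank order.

Answer: 6 6 5 5 6

Derivation:
Step 1: flows [1->0,2->0,3->0,1->2,2->4] -> levels [4 9 6 4 5]
Step 2: flows [1->0,2->0,0=3,1->2,2->4] -> levels [6 7 5 4 6]
Step 3: flows [1->0,0->2,0->3,1->2,4->2] -> levels [5 5 8 5 5]
Step 4: flows [0=1,2->0,0=3,2->1,2->4] -> levels [6 6 5 5 6]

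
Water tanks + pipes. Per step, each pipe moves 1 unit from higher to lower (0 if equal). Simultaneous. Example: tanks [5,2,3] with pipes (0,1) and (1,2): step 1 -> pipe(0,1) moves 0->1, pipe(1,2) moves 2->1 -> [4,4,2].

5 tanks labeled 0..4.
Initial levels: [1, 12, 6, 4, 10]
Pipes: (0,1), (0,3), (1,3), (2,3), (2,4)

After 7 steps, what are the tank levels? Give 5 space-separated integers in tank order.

Answer: 7 7 8 5 6

Derivation:
Step 1: flows [1->0,3->0,1->3,2->3,4->2] -> levels [3 10 6 5 9]
Step 2: flows [1->0,3->0,1->3,2->3,4->2] -> levels [5 8 6 6 8]
Step 3: flows [1->0,3->0,1->3,2=3,4->2] -> levels [7 6 7 6 7]
Step 4: flows [0->1,0->3,1=3,2->3,2=4] -> levels [5 7 6 8 7]
Step 5: flows [1->0,3->0,3->1,3->2,4->2] -> levels [7 7 8 5 6]
Step 6: flows [0=1,0->3,1->3,2->3,2->4] -> levels [6 6 6 8 7]
Step 7: flows [0=1,3->0,3->1,3->2,4->2] -> levels [7 7 8 5 6]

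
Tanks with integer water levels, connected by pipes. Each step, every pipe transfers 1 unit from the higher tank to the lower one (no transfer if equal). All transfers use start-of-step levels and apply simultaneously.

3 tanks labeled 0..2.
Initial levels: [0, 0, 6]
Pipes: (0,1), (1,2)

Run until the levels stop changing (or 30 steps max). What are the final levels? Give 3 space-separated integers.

Step 1: flows [0=1,2->1] -> levels [0 1 5]
Step 2: flows [1->0,2->1] -> levels [1 1 4]
Step 3: flows [0=1,2->1] -> levels [1 2 3]
Step 4: flows [1->0,2->1] -> levels [2 2 2]
Step 5: flows [0=1,1=2] -> levels [2 2 2]
  -> stable (no change)

Answer: 2 2 2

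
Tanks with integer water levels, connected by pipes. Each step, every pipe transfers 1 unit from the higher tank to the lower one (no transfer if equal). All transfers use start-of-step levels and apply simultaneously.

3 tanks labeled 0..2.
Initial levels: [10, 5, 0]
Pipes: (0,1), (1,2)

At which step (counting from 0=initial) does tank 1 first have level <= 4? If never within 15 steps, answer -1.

Answer: -1

Derivation:
Step 1: flows [0->1,1->2] -> levels [9 5 1]
Step 2: flows [0->1,1->2] -> levels [8 5 2]
Step 3: flows [0->1,1->2] -> levels [7 5 3]
Step 4: flows [0->1,1->2] -> levels [6 5 4]
Step 5: flows [0->1,1->2] -> levels [5 5 5]
Step 6: flows [0=1,1=2] -> levels [5 5 5]
  -> stable; tank 1 stays at 5 > 4
Tank 1 never reaches <=4 within 15 steps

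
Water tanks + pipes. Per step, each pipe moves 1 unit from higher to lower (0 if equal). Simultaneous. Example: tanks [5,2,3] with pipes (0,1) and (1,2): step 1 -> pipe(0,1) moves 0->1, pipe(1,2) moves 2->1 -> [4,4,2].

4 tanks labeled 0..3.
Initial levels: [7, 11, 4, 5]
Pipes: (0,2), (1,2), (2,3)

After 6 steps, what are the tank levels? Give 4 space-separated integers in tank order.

Answer: 7 7 6 7

Derivation:
Step 1: flows [0->2,1->2,3->2] -> levels [6 10 7 4]
Step 2: flows [2->0,1->2,2->3] -> levels [7 9 6 5]
Step 3: flows [0->2,1->2,2->3] -> levels [6 8 7 6]
Step 4: flows [2->0,1->2,2->3] -> levels [7 7 6 7]
Step 5: flows [0->2,1->2,3->2] -> levels [6 6 9 6]
Step 6: flows [2->0,2->1,2->3] -> levels [7 7 6 7]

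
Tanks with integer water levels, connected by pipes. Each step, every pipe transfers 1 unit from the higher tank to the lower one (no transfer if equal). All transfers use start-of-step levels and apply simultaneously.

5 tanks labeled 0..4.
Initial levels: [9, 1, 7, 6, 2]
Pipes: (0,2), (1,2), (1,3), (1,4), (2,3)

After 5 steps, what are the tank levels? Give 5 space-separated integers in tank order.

Answer: 6 4 4 6 5

Derivation:
Step 1: flows [0->2,2->1,3->1,4->1,2->3] -> levels [8 4 6 6 1]
Step 2: flows [0->2,2->1,3->1,1->4,2=3] -> levels [7 5 6 5 2]
Step 3: flows [0->2,2->1,1=3,1->4,2->3] -> levels [6 5 5 6 3]
Step 4: flows [0->2,1=2,3->1,1->4,3->2] -> levels [5 5 7 4 4]
Step 5: flows [2->0,2->1,1->3,1->4,2->3] -> levels [6 4 4 6 5]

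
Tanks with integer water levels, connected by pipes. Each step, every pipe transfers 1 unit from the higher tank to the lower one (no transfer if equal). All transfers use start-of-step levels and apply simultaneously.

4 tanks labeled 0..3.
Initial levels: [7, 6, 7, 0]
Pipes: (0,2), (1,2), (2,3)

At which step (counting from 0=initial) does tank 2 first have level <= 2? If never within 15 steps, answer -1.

Answer: -1

Derivation:
Step 1: flows [0=2,2->1,2->3] -> levels [7 7 5 1]
Step 2: flows [0->2,1->2,2->3] -> levels [6 6 6 2]
Step 3: flows [0=2,1=2,2->3] -> levels [6 6 5 3]
Step 4: flows [0->2,1->2,2->3] -> levels [5 5 6 4]
Step 5: flows [2->0,2->1,2->3] -> levels [6 6 3 5]
Step 6: flows [0->2,1->2,3->2] -> levels [5 5 6 4]
  -> period-2 cycle (repeats step 4); tank 2 never drops to <=2
Tank 2 never reaches <=2 within 15 steps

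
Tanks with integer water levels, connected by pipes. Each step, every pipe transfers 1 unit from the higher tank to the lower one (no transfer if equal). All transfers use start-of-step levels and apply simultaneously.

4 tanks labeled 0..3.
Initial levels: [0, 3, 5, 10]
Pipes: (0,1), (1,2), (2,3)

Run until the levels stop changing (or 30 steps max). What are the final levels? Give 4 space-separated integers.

Answer: 4 5 4 5

Derivation:
Step 1: flows [1->0,2->1,3->2] -> levels [1 3 5 9]
Step 2: flows [1->0,2->1,3->2] -> levels [2 3 5 8]
Step 3: flows [1->0,2->1,3->2] -> levels [3 3 5 7]
Step 4: flows [0=1,2->1,3->2] -> levels [3 4 5 6]
Step 5: flows [1->0,2->1,3->2] -> levels [4 4 5 5]
Step 6: flows [0=1,2->1,2=3] -> levels [4 5 4 5]
Step 7: flows [1->0,1->2,3->2] -> levels [5 3 6 4]
Step 8: flows [0->1,2->1,2->3] -> levels [4 5 4 5]
  -> period-2 cycle: step 8 state = step 6 state; never stabilizes
  -> state at step 30: (30-6) mod 2 = 0, same as step 6 -> [4 5 4 5]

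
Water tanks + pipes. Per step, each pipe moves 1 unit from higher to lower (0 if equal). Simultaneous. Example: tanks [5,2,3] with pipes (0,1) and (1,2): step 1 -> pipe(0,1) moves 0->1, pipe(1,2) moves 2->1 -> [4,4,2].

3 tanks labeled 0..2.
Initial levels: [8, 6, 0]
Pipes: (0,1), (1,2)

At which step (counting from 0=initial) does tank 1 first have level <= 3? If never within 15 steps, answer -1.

Answer: -1

Derivation:
Step 1: flows [0->1,1->2] -> levels [7 6 1]
Step 2: flows [0->1,1->2] -> levels [6 6 2]
Step 3: flows [0=1,1->2] -> levels [6 5 3]
Step 4: flows [0->1,1->2] -> levels [5 5 4]
Step 5: flows [0=1,1->2] -> levels [5 4 5]
Step 6: flows [0->1,2->1] -> levels [4 6 4]
Step 7: flows [1->0,1->2] -> levels [5 4 5]
  -> period-2 cycle (repeats step 5); tank 1 never drops to <=3
Tank 1 never reaches <=3 within 15 steps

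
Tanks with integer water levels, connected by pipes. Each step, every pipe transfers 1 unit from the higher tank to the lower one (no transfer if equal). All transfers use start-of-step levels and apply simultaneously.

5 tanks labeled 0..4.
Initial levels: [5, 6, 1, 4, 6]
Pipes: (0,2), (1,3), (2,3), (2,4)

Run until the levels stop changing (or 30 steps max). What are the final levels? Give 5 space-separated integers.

Step 1: flows [0->2,1->3,3->2,4->2] -> levels [4 5 4 4 5]
Step 2: flows [0=2,1->3,2=3,4->2] -> levels [4 4 5 5 4]
Step 3: flows [2->0,3->1,2=3,2->4] -> levels [5 5 3 4 5]
Step 4: flows [0->2,1->3,3->2,4->2] -> levels [4 4 6 4 4]
Step 5: flows [2->0,1=3,2->3,2->4] -> levels [5 4 3 5 5]
Step 6: flows [0->2,3->1,3->2,4->2] -> levels [4 5 6 3 4]
Step 7: flows [2->0,1->3,2->3,2->4] -> levels [5 4 3 5 5]
  -> period-2 cycle: step 7 state = step 5 state; never stabilizes
  -> state at step 30: (30-5) mod 2 = 1, same as step 6 -> [4 5 6 3 4]

Answer: 4 5 6 3 4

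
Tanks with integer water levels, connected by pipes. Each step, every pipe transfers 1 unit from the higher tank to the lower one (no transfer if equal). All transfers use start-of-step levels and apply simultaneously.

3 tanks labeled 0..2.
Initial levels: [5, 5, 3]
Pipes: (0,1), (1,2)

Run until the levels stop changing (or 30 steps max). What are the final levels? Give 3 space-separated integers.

Answer: 4 5 4

Derivation:
Step 1: flows [0=1,1->2] -> levels [5 4 4]
Step 2: flows [0->1,1=2] -> levels [4 5 4]
Step 3: flows [1->0,1->2] -> levels [5 3 5]
Step 4: flows [0->1,2->1] -> levels [4 5 4]
  -> period-2 cycle: step 4 state = step 2 state; never stabilizes
  -> state at step 30: (30-2) mod 2 = 0, same as step 2 -> [4 5 4]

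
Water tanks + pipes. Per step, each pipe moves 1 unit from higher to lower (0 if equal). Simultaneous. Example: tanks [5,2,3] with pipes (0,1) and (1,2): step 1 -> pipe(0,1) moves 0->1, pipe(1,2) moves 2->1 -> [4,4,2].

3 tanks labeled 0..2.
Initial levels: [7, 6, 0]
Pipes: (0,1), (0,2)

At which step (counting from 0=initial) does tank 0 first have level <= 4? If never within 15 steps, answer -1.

Step 1: flows [0->1,0->2] -> levels [5 7 1]
Step 2: flows [1->0,0->2] -> levels [5 6 2]
Step 3: flows [1->0,0->2] -> levels [5 5 3]
Step 4: flows [0=1,0->2] -> levels [4 5 4]
Tank 0 first reaches <=4 at step 4

Answer: 4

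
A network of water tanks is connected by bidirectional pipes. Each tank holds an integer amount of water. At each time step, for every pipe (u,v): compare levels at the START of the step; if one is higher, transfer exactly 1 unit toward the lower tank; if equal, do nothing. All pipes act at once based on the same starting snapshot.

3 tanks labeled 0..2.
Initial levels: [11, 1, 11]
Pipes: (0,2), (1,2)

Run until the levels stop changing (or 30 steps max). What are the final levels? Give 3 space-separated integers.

Answer: 7 7 9

Derivation:
Step 1: flows [0=2,2->1] -> levels [11 2 10]
Step 2: flows [0->2,2->1] -> levels [10 3 10]
Step 3: flows [0=2,2->1] -> levels [10 4 9]
Step 4: flows [0->2,2->1] -> levels [9 5 9]
Step 5: flows [0=2,2->1] -> levels [9 6 8]
Step 6: flows [0->2,2->1] -> levels [8 7 8]
Step 7: flows [0=2,2->1] -> levels [8 8 7]
Step 8: flows [0->2,1->2] -> levels [7 7 9]
Step 9: flows [2->0,2->1] -> levels [8 8 7]
  -> period-2 cycle: step 9 state = step 7 state; never stabilizes
  -> state at step 30: (30-7) mod 2 = 1, same as step 8 -> [7 7 9]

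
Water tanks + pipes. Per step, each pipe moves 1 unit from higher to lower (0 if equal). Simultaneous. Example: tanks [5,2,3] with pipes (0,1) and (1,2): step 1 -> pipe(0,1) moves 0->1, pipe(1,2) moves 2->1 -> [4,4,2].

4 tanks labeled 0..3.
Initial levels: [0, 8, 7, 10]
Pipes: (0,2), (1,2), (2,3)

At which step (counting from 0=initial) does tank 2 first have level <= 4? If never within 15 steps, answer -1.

Step 1: flows [2->0,1->2,3->2] -> levels [1 7 8 9]
Step 2: flows [2->0,2->1,3->2] -> levels [2 8 7 8]
Step 3: flows [2->0,1->2,3->2] -> levels [3 7 8 7]
Step 4: flows [2->0,2->1,2->3] -> levels [4 8 5 8]
Step 5: flows [2->0,1->2,3->2] -> levels [5 7 6 7]
Step 6: flows [2->0,1->2,3->2] -> levels [6 6 7 6]
Step 7: flows [2->0,2->1,2->3] -> levels [7 7 4 7]
Tank 2 first reaches <=4 at step 7

Answer: 7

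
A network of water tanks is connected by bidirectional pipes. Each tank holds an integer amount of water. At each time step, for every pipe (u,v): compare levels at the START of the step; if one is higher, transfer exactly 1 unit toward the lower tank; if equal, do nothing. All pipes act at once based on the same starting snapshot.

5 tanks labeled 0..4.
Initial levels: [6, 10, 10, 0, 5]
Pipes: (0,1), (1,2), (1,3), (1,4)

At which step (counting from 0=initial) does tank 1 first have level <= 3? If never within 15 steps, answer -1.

Answer: -1

Derivation:
Step 1: flows [1->0,1=2,1->3,1->4] -> levels [7 7 10 1 6]
Step 2: flows [0=1,2->1,1->3,1->4] -> levels [7 6 9 2 7]
Step 3: flows [0->1,2->1,1->3,4->1] -> levels [6 8 8 3 6]
Step 4: flows [1->0,1=2,1->3,1->4] -> levels [7 5 8 4 7]
Step 5: flows [0->1,2->1,1->3,4->1] -> levels [6 7 7 5 6]
Step 6: flows [1->0,1=2,1->3,1->4] -> levels [7 4 7 6 7]
Step 7: flows [0->1,2->1,3->1,4->1] -> levels [6 8 6 5 6]
Step 8: flows [1->0,1->2,1->3,1->4] -> levels [7 4 7 6 7]
  -> period-2 cycle (repeats step 6); tank 1 never drops to <=3
Tank 1 never reaches <=3 within 15 steps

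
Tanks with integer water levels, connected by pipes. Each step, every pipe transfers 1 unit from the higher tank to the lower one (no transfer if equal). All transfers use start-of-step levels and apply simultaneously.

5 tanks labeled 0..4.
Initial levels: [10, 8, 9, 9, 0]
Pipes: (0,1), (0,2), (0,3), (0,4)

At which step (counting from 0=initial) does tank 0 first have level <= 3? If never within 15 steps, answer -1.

Step 1: flows [0->1,0->2,0->3,0->4] -> levels [6 9 10 10 1]
Step 2: flows [1->0,2->0,3->0,0->4] -> levels [8 8 9 9 2]
Step 3: flows [0=1,2->0,3->0,0->4] -> levels [9 8 8 8 3]
Step 4: flows [0->1,0->2,0->3,0->4] -> levels [5 9 9 9 4]
Step 5: flows [1->0,2->0,3->0,0->4] -> levels [7 8 8 8 5]
Step 6: flows [1->0,2->0,3->0,0->4] -> levels [9 7 7 7 6]
Step 7: flows [0->1,0->2,0->3,0->4] -> levels [5 8 8 8 7]
Step 8: flows [1->0,2->0,3->0,4->0] -> levels [9 7 7 7 6]
  -> period-2 cycle (repeats step 6); tank 0 never drops to <=3
Tank 0 never reaches <=3 within 15 steps

Answer: -1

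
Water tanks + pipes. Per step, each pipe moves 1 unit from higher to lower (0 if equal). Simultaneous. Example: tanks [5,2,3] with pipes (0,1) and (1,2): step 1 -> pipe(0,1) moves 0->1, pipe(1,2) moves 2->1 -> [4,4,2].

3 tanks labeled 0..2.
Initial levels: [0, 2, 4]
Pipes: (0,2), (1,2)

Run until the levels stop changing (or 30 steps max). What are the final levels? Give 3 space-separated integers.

Step 1: flows [2->0,2->1] -> levels [1 3 2]
Step 2: flows [2->0,1->2] -> levels [2 2 2]
Step 3: flows [0=2,1=2] -> levels [2 2 2]
  -> stable (no change)

Answer: 2 2 2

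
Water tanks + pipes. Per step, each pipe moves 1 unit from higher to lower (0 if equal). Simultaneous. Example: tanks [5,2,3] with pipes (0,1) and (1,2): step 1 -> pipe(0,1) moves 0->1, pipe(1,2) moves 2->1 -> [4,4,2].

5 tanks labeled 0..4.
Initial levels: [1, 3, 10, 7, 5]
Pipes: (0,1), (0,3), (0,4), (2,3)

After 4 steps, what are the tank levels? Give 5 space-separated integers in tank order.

Step 1: flows [1->0,3->0,4->0,2->3] -> levels [4 2 9 7 4]
Step 2: flows [0->1,3->0,0=4,2->3] -> levels [4 3 8 7 4]
Step 3: flows [0->1,3->0,0=4,2->3] -> levels [4 4 7 7 4]
Step 4: flows [0=1,3->0,0=4,2=3] -> levels [5 4 7 6 4]

Answer: 5 4 7 6 4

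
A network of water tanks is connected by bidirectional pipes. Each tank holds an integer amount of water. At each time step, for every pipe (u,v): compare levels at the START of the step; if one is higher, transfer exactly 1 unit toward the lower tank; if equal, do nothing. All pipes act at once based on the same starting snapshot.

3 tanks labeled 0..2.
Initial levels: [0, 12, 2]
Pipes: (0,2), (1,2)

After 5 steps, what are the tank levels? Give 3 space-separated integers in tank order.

Answer: 3 7 4

Derivation:
Step 1: flows [2->0,1->2] -> levels [1 11 2]
Step 2: flows [2->0,1->2] -> levels [2 10 2]
Step 3: flows [0=2,1->2] -> levels [2 9 3]
Step 4: flows [2->0,1->2] -> levels [3 8 3]
Step 5: flows [0=2,1->2] -> levels [3 7 4]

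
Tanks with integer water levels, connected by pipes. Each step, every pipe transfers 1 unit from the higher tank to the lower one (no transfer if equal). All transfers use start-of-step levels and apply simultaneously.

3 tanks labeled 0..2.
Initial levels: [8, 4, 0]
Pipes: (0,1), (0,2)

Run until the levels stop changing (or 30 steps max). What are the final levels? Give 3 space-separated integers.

Answer: 4 4 4

Derivation:
Step 1: flows [0->1,0->2] -> levels [6 5 1]
Step 2: flows [0->1,0->2] -> levels [4 6 2]
Step 3: flows [1->0,0->2] -> levels [4 5 3]
Step 4: flows [1->0,0->2] -> levels [4 4 4]
Step 5: flows [0=1,0=2] -> levels [4 4 4]
  -> stable (no change)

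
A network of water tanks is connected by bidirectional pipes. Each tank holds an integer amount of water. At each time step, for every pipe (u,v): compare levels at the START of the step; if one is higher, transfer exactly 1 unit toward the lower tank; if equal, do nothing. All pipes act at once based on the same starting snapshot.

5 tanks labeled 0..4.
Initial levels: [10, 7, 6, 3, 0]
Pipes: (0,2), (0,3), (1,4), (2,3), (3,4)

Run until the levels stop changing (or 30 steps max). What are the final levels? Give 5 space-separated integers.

Answer: 6 4 6 4 6

Derivation:
Step 1: flows [0->2,0->3,1->4,2->3,3->4] -> levels [8 6 6 4 2]
Step 2: flows [0->2,0->3,1->4,2->3,3->4] -> levels [6 5 6 5 4]
Step 3: flows [0=2,0->3,1->4,2->3,3->4] -> levels [5 4 5 6 6]
Step 4: flows [0=2,3->0,4->1,3->2,3=4] -> levels [6 5 6 4 5]
Step 5: flows [0=2,0->3,1=4,2->3,4->3] -> levels [5 5 5 7 4]
Step 6: flows [0=2,3->0,1->4,3->2,3->4] -> levels [6 4 6 4 6]
Step 7: flows [0=2,0->3,4->1,2->3,4->3] -> levels [5 5 5 7 4]
  -> period-2 cycle: step 7 state = step 5 state; never stabilizes
  -> state at step 30: (30-5) mod 2 = 1, same as step 6 -> [6 4 6 4 6]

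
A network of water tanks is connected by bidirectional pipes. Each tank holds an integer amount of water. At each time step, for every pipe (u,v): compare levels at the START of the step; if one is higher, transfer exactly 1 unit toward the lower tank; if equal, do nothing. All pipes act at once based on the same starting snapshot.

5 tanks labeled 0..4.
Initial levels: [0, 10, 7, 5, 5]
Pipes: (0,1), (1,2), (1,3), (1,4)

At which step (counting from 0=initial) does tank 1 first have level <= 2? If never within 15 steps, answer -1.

Step 1: flows [1->0,1->2,1->3,1->4] -> levels [1 6 8 6 6]
Step 2: flows [1->0,2->1,1=3,1=4] -> levels [2 6 7 6 6]
Step 3: flows [1->0,2->1,1=3,1=4] -> levels [3 6 6 6 6]
Step 4: flows [1->0,1=2,1=3,1=4] -> levels [4 5 6 6 6]
Step 5: flows [1->0,2->1,3->1,4->1] -> levels [5 7 5 5 5]
Step 6: flows [1->0,1->2,1->3,1->4] -> levels [6 3 6 6 6]
Step 7: flows [0->1,2->1,3->1,4->1] -> levels [5 7 5 5 5]
  -> period-2 cycle (repeats step 5); tank 1 never drops to <=2
Tank 1 never reaches <=2 within 15 steps

Answer: -1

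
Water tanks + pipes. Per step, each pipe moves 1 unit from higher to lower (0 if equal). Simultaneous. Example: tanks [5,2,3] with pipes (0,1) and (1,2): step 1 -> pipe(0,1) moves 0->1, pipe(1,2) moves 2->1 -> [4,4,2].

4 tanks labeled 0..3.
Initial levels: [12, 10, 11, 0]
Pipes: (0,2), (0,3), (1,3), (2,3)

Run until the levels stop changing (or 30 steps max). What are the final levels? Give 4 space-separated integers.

Step 1: flows [0->2,0->3,1->3,2->3] -> levels [10 9 11 3]
Step 2: flows [2->0,0->3,1->3,2->3] -> levels [10 8 9 6]
Step 3: flows [0->2,0->3,1->3,2->3] -> levels [8 7 9 9]
Step 4: flows [2->0,3->0,3->1,2=3] -> levels [10 8 8 7]
Step 5: flows [0->2,0->3,1->3,2->3] -> levels [8 7 8 10]
Step 6: flows [0=2,3->0,3->1,3->2] -> levels [9 8 9 7]
Step 7: flows [0=2,0->3,1->3,2->3] -> levels [8 7 8 10]
  -> period-2 cycle: step 7 state = step 5 state; never stabilizes
  -> state at step 30: (30-5) mod 2 = 1, same as step 6 -> [9 8 9 7]

Answer: 9 8 9 7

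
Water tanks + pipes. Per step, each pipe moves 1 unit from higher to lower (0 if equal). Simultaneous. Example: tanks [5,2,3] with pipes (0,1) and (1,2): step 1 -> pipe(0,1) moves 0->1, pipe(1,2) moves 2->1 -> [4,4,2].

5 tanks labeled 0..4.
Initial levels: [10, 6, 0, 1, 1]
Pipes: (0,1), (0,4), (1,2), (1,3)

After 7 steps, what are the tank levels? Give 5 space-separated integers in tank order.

Step 1: flows [0->1,0->4,1->2,1->3] -> levels [8 5 1 2 2]
Step 2: flows [0->1,0->4,1->2,1->3] -> levels [6 4 2 3 3]
Step 3: flows [0->1,0->4,1->2,1->3] -> levels [4 3 3 4 4]
Step 4: flows [0->1,0=4,1=2,3->1] -> levels [3 5 3 3 4]
Step 5: flows [1->0,4->0,1->2,1->3] -> levels [5 2 4 4 3]
Step 6: flows [0->1,0->4,2->1,3->1] -> levels [3 5 3 3 4]
  -> period-2 cycle: step 6 state = step 4 state
  -> state at step 7: (7-4) mod 2 = 1, same as step 5 -> [5 2 4 4 3]

Answer: 5 2 4 4 3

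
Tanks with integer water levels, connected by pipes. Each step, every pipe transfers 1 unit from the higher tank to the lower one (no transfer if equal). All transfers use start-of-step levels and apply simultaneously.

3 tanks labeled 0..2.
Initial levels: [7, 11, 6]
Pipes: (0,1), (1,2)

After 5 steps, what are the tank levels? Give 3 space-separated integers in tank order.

Step 1: flows [1->0,1->2] -> levels [8 9 7]
Step 2: flows [1->0,1->2] -> levels [9 7 8]
Step 3: flows [0->1,2->1] -> levels [8 9 7]
  -> period-2 cycle: step 3 state = step 1 state
  -> state at step 5: (5-1) mod 2 = 0, same as step 1 -> [8 9 7]

Answer: 8 9 7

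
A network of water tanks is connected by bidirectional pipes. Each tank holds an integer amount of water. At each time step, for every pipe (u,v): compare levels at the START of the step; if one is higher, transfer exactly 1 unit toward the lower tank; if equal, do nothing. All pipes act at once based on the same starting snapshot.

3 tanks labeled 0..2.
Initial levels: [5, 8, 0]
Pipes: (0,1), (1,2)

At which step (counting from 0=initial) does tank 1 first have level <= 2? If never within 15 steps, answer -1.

Answer: -1

Derivation:
Step 1: flows [1->0,1->2] -> levels [6 6 1]
Step 2: flows [0=1,1->2] -> levels [6 5 2]
Step 3: flows [0->1,1->2] -> levels [5 5 3]
Step 4: flows [0=1,1->2] -> levels [5 4 4]
Step 5: flows [0->1,1=2] -> levels [4 5 4]
Step 6: flows [1->0,1->2] -> levels [5 3 5]
Step 7: flows [0->1,2->1] -> levels [4 5 4]
  -> period-2 cycle (repeats step 5); tank 1 never drops to <=2
Tank 1 never reaches <=2 within 15 steps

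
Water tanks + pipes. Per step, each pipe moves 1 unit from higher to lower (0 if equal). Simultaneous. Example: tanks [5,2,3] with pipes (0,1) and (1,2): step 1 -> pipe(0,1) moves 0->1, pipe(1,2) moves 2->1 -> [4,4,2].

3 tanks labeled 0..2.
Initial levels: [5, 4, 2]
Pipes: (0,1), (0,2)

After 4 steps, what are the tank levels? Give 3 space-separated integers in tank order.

Step 1: flows [0->1,0->2] -> levels [3 5 3]
Step 2: flows [1->0,0=2] -> levels [4 4 3]
Step 3: flows [0=1,0->2] -> levels [3 4 4]
Step 4: flows [1->0,2->0] -> levels [5 3 3]

Answer: 5 3 3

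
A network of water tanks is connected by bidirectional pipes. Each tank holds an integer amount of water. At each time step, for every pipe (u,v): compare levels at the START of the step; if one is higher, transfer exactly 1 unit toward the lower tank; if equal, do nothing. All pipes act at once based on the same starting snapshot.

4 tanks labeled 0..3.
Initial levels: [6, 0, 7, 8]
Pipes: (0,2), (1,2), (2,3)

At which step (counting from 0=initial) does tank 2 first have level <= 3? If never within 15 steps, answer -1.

Answer: 6

Derivation:
Step 1: flows [2->0,2->1,3->2] -> levels [7 1 6 7]
Step 2: flows [0->2,2->1,3->2] -> levels [6 2 7 6]
Step 3: flows [2->0,2->1,2->3] -> levels [7 3 4 7]
Step 4: flows [0->2,2->1,3->2] -> levels [6 4 5 6]
Step 5: flows [0->2,2->1,3->2] -> levels [5 5 6 5]
Step 6: flows [2->0,2->1,2->3] -> levels [6 6 3 6]
Tank 2 first reaches <=3 at step 6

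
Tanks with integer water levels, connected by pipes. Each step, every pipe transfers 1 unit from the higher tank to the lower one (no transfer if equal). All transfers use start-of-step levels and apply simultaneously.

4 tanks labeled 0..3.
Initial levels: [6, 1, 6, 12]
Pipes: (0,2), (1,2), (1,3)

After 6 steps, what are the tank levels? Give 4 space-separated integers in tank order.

Answer: 5 6 7 7

Derivation:
Step 1: flows [0=2,2->1,3->1] -> levels [6 3 5 11]
Step 2: flows [0->2,2->1,3->1] -> levels [5 5 5 10]
Step 3: flows [0=2,1=2,3->1] -> levels [5 6 5 9]
Step 4: flows [0=2,1->2,3->1] -> levels [5 6 6 8]
Step 5: flows [2->0,1=2,3->1] -> levels [6 7 5 7]
Step 6: flows [0->2,1->2,1=3] -> levels [5 6 7 7]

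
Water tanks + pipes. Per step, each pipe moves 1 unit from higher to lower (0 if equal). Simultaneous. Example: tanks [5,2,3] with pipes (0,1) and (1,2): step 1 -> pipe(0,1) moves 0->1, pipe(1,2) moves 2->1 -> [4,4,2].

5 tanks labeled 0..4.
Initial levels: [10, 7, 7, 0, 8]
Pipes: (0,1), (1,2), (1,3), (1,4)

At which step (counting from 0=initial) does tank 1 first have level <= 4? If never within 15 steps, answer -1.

Step 1: flows [0->1,1=2,1->3,4->1] -> levels [9 8 7 1 7]
Step 2: flows [0->1,1->2,1->3,1->4] -> levels [8 6 8 2 8]
Step 3: flows [0->1,2->1,1->3,4->1] -> levels [7 8 7 3 7]
Step 4: flows [1->0,1->2,1->3,1->4] -> levels [8 4 8 4 8]
Tank 1 first reaches <=4 at step 4

Answer: 4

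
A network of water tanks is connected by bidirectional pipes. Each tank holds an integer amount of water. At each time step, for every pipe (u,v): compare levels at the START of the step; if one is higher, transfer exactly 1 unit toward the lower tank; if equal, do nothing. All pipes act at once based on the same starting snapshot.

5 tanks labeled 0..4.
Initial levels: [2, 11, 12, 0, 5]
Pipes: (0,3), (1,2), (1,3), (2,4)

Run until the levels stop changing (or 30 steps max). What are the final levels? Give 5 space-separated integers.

Answer: 6 6 7 5 6

Derivation:
Step 1: flows [0->3,2->1,1->3,2->4] -> levels [1 11 10 2 6]
Step 2: flows [3->0,1->2,1->3,2->4] -> levels [2 9 10 2 7]
Step 3: flows [0=3,2->1,1->3,2->4] -> levels [2 9 8 3 8]
Step 4: flows [3->0,1->2,1->3,2=4] -> levels [3 7 9 3 8]
Step 5: flows [0=3,2->1,1->3,2->4] -> levels [3 7 7 4 9]
Step 6: flows [3->0,1=2,1->3,4->2] -> levels [4 6 8 4 8]
Step 7: flows [0=3,2->1,1->3,2=4] -> levels [4 6 7 5 8]
Step 8: flows [3->0,2->1,1->3,4->2] -> levels [5 6 7 5 7]
Step 9: flows [0=3,2->1,1->3,2=4] -> levels [5 6 6 6 7]
Step 10: flows [3->0,1=2,1=3,4->2] -> levels [6 6 7 5 6]
Step 11: flows [0->3,2->1,1->3,2->4] -> levels [5 6 5 7 7]
Step 12: flows [3->0,1->2,3->1,4->2] -> levels [6 6 7 5 6]
  -> period-2 cycle: step 12 state = step 10 state; never stabilizes
  -> state at step 30: (30-10) mod 2 = 0, same as step 10 -> [6 6 7 5 6]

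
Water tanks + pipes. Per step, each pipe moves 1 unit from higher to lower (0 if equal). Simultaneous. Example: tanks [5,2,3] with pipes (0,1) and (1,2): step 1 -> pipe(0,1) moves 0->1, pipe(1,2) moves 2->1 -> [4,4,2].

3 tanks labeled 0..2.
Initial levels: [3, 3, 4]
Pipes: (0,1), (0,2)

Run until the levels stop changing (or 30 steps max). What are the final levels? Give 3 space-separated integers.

Step 1: flows [0=1,2->0] -> levels [4 3 3]
Step 2: flows [0->1,0->2] -> levels [2 4 4]
Step 3: flows [1->0,2->0] -> levels [4 3 3]
  -> period-2 cycle: step 3 state = step 1 state; never stabilizes
  -> state at step 30: (30-1) mod 2 = 1, same as step 2 -> [2 4 4]

Answer: 2 4 4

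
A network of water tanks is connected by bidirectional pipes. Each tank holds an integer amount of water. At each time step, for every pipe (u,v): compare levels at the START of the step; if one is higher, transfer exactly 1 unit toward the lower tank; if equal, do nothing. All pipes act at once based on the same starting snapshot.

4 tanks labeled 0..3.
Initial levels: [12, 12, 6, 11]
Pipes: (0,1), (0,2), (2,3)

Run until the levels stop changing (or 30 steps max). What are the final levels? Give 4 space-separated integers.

Step 1: flows [0=1,0->2,3->2] -> levels [11 12 8 10]
Step 2: flows [1->0,0->2,3->2] -> levels [11 11 10 9]
Step 3: flows [0=1,0->2,2->3] -> levels [10 11 10 10]
Step 4: flows [1->0,0=2,2=3] -> levels [11 10 10 10]
Step 5: flows [0->1,0->2,2=3] -> levels [9 11 11 10]
Step 6: flows [1->0,2->0,2->3] -> levels [11 10 9 11]
Step 7: flows [0->1,0->2,3->2] -> levels [9 11 11 10]
  -> period-2 cycle: step 7 state = step 5 state; never stabilizes
  -> state at step 30: (30-5) mod 2 = 1, same as step 6 -> [11 10 9 11]

Answer: 11 10 9 11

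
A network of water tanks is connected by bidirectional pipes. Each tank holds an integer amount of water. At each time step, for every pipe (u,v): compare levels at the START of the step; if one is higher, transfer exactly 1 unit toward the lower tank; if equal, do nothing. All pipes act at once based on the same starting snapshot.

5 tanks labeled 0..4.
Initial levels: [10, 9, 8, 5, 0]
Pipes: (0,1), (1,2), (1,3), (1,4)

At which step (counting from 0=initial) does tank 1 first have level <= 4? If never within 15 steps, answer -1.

Answer: 4

Derivation:
Step 1: flows [0->1,1->2,1->3,1->4] -> levels [9 7 9 6 1]
Step 2: flows [0->1,2->1,1->3,1->4] -> levels [8 7 8 7 2]
Step 3: flows [0->1,2->1,1=3,1->4] -> levels [7 8 7 7 3]
Step 4: flows [1->0,1->2,1->3,1->4] -> levels [8 4 8 8 4]
Tank 1 first reaches <=4 at step 4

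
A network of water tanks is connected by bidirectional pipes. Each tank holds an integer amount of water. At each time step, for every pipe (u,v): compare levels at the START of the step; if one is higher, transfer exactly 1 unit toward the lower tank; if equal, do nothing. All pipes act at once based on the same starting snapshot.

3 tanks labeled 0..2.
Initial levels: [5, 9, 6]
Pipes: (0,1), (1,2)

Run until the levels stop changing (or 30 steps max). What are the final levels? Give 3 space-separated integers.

Answer: 7 6 7

Derivation:
Step 1: flows [1->0,1->2] -> levels [6 7 7]
Step 2: flows [1->0,1=2] -> levels [7 6 7]
Step 3: flows [0->1,2->1] -> levels [6 8 6]
Step 4: flows [1->0,1->2] -> levels [7 6 7]
  -> period-2 cycle: step 4 state = step 2 state; never stabilizes
  -> state at step 30: (30-2) mod 2 = 0, same as step 2 -> [7 6 7]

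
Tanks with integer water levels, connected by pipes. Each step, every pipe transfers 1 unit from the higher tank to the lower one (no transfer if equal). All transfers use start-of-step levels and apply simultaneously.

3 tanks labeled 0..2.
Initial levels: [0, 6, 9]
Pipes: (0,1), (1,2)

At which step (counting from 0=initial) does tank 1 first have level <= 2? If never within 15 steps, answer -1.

Answer: -1

Derivation:
Step 1: flows [1->0,2->1] -> levels [1 6 8]
Step 2: flows [1->0,2->1] -> levels [2 6 7]
Step 3: flows [1->0,2->1] -> levels [3 6 6]
Step 4: flows [1->0,1=2] -> levels [4 5 6]
Step 5: flows [1->0,2->1] -> levels [5 5 5]
Step 6: flows [0=1,1=2] -> levels [5 5 5]
  -> stable; tank 1 stays at 5 > 2
Tank 1 never reaches <=2 within 15 steps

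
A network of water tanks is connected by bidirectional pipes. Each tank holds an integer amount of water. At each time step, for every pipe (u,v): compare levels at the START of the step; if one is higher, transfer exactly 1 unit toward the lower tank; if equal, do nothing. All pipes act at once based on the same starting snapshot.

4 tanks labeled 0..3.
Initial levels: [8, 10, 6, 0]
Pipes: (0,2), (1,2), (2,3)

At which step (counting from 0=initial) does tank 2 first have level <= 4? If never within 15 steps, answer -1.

Answer: 6

Derivation:
Step 1: flows [0->2,1->2,2->3] -> levels [7 9 7 1]
Step 2: flows [0=2,1->2,2->3] -> levels [7 8 7 2]
Step 3: flows [0=2,1->2,2->3] -> levels [7 7 7 3]
Step 4: flows [0=2,1=2,2->3] -> levels [7 7 6 4]
Step 5: flows [0->2,1->2,2->3] -> levels [6 6 7 5]
Step 6: flows [2->0,2->1,2->3] -> levels [7 7 4 6]
Tank 2 first reaches <=4 at step 6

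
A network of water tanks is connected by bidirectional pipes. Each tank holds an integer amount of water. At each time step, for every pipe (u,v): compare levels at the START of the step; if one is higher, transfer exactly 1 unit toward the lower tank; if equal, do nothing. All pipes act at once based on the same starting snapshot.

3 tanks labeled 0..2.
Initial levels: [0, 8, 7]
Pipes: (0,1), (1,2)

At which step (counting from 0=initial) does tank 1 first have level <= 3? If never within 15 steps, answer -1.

Answer: -1

Derivation:
Step 1: flows [1->0,1->2] -> levels [1 6 8]
Step 2: flows [1->0,2->1] -> levels [2 6 7]
Step 3: flows [1->0,2->1] -> levels [3 6 6]
Step 4: flows [1->0,1=2] -> levels [4 5 6]
Step 5: flows [1->0,2->1] -> levels [5 5 5]
Step 6: flows [0=1,1=2] -> levels [5 5 5]
  -> stable; tank 1 stays at 5 > 3
Tank 1 never reaches <=3 within 15 steps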